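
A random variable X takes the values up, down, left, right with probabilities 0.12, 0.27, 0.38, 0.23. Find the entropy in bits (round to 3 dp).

1.895 bits

H = −Σ pᵢ log₂ pᵢ.
−0.12·log₂(0.12) = 0.3671
−0.27·log₂(0.27) = 0.5100
−0.38·log₂(0.38) = 0.5305
−0.23·log₂(0.23) = 0.4877
Sum ≈ 1.8952 → 1.895 bits.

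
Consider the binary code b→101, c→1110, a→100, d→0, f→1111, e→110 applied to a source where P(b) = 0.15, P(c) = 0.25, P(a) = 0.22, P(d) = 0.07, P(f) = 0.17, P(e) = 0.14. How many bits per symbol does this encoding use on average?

3.28 bits/symbol

L̄ = Σ pᵢ·ℓᵢ = 0.15·3 + 0.25·4 + 0.22·3 + 0.07·1 + 0.17·4 + 0.14·3 = 3.28 bits/symbol.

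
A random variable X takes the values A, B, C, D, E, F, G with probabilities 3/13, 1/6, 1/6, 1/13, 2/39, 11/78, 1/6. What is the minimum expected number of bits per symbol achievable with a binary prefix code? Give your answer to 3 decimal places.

Repeatedly combine the two least-probable nodes; the expected code length is the sum of the merged weights.
merge 2/39 + 1/13 → 5/39
merge 5/39 + 11/78 → 7/26
merge 1/6 + 1/6 → 1/3
merge 1/6 + 3/13 → 31/78
merge 7/26 + 1/3 → 47/78
merge 31/78 + 47/78 → 1
L = 5/39 + 7/26 + 1/3 + 31/78 + 47/78 + 1 = 71/26 ≈ 2.731 bits/symbol.

2.731 bits/symbol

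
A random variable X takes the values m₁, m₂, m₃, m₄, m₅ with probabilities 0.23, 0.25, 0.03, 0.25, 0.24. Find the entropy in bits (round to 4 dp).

H = −Σ pᵢ log₂ pᵢ.
−0.23·log₂(0.23) = 0.4877
−0.25·log₂(0.25) = 0.5000
−0.03·log₂(0.03) = 0.1518
−0.25·log₂(0.25) = 0.5000
−0.24·log₂(0.24) = 0.4941
Sum ≈ 2.1336 → 2.1336 bits.

2.1336 bits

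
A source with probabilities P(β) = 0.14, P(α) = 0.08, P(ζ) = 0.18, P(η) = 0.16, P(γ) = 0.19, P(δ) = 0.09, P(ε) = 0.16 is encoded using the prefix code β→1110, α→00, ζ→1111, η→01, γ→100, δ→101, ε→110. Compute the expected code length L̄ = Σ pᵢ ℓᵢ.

L̄ = Σ pᵢ·ℓᵢ = 0.14·4 + 0.08·2 + 0.18·4 + 0.16·2 + 0.19·3 + 0.09·3 + 0.16·3 = 3.08 bits/symbol.

3.08 bits/symbol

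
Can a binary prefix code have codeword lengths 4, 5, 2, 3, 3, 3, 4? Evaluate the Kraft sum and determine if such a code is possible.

With common denominator 2^5 = 32: Σ 2^(−ℓᵢ) = 2/32 + 1/32 + 8/32 + 4/32 + 4/32 + 4/32 + 2/32 = 25/32 = 0.78125.
Kraft's inequality requires Σ ≤ 1; here Σ = 0.78125 ≤ 1, so such a prefix code exists.

0.78125; yes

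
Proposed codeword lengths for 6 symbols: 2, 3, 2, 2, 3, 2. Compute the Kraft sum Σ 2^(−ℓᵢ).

1.25

With common denominator 2^3 = 8: Σ 2^(−ℓᵢ) = 2/8 + 1/8 + 2/8 + 2/8 + 1/8 + 2/8 = 10/8 = 1.25.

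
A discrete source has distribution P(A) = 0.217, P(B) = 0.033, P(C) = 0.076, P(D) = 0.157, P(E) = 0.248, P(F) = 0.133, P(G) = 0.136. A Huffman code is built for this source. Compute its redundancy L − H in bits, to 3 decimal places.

Entropy H = −Σ p log₂ p ≈ 2.6201 bits.
Huffman merges: 33/1000+19/250→109/1000; 109/1000+133/1000→121/500; 17/125+157/1000→293/1000; 217/1000+121/500→459/1000; 31/125+293/1000→541/1000; 459/1000+541/1000→1. L = 661/250 ≈ 2.6440.
L − H = 2.6440 − 2.6201 = 0.024 bits.

0.024 bits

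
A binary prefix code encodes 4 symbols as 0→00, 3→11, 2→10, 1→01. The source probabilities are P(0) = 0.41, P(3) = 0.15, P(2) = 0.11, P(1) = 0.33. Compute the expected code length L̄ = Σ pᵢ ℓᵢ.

2 bits/symbol

L̄ = Σ pᵢ·ℓᵢ = 0.41·2 + 0.15·2 + 0.11·2 + 0.33·2 = 2 bits/symbol.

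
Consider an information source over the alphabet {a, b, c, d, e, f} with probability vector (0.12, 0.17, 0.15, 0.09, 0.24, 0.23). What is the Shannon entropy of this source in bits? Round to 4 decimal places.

2.5067 bits

H = −Σ pᵢ log₂ pᵢ.
−0.12·log₂(0.12) = 0.3671
−0.17·log₂(0.17) = 0.4346
−0.15·log₂(0.15) = 0.4105
−0.09·log₂(0.09) = 0.3127
−0.24·log₂(0.24) = 0.4941
−0.23·log₂(0.23) = 0.4877
Sum ≈ 2.5067 → 2.5067 bits.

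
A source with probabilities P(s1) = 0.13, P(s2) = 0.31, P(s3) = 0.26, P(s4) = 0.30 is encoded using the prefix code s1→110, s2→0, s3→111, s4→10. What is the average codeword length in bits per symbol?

L̄ = Σ pᵢ·ℓᵢ = 0.13·3 + 0.31·1 + 0.26·3 + 0.30·2 = 2.08 bits/symbol.

2.08 bits/symbol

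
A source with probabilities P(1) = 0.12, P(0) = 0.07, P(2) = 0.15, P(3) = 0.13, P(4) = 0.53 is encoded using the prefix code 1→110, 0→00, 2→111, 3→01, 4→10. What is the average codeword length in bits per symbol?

2.27 bits/symbol

L̄ = Σ pᵢ·ℓᵢ = 0.12·3 + 0.07·2 + 0.15·3 + 0.13·2 + 0.53·2 = 2.27 bits/symbol.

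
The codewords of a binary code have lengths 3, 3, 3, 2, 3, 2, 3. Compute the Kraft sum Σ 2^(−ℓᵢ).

With common denominator 2^3 = 8: Σ 2^(−ℓᵢ) = 1/8 + 1/8 + 1/8 + 2/8 + 1/8 + 2/8 + 1/8 = 9/8 = 1.125.

1.125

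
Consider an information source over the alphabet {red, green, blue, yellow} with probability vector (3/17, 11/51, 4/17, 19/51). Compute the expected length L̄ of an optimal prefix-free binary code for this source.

2 bits/symbol

Repeatedly combine the two least-probable nodes; the expected code length is the sum of the merged weights.
merge 3/17 + 11/51 → 20/51
merge 4/17 + 19/51 → 31/51
merge 20/51 + 31/51 → 1
L = 20/51 + 31/51 + 1 = 2 bits/symbol.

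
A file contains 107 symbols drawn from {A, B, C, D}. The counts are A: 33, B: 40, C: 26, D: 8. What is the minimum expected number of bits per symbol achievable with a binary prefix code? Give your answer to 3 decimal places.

1.944 bits/symbol

Probabilities are the counts divided by 107.
Repeatedly combine the two least-probable nodes; the expected code length is the sum of the merged weights.
merge 8/107 + 26/107 → 34/107
merge 33/107 + 34/107 → 67/107
merge 40/107 + 67/107 → 1
L = 34/107 + 67/107 + 1 = 208/107 ≈ 1.944 bits/symbol.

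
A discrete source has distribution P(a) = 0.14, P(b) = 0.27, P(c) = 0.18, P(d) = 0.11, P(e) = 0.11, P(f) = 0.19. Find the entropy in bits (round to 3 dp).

H = −Σ pᵢ log₂ pᵢ.
−0.14·log₂(0.14) = 0.3971
−0.27·log₂(0.27) = 0.5100
−0.18·log₂(0.18) = 0.4453
−0.11·log₂(0.11) = 0.3503
−0.11·log₂(0.11) = 0.3503
−0.19·log₂(0.19) = 0.4552
Sum ≈ 2.5082 → 2.508 bits.

2.508 bits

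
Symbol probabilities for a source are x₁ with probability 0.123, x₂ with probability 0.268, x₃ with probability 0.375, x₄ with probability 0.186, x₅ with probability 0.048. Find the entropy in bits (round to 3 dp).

2.073 bits

H = −Σ pᵢ log₂ pᵢ.
−0.123·log₂(0.123) = 0.3719
−0.268·log₂(0.268) = 0.5091
−0.375·log₂(0.375) = 0.5306
−0.186·log₂(0.186) = 0.4514
−0.048·log₂(0.048) = 0.2103
Sum ≈ 2.0733 → 2.073 bits.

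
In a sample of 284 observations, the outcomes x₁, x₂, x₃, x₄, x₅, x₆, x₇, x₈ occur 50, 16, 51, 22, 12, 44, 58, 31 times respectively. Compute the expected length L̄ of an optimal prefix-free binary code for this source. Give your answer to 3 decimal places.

2.891 bits/symbol

Probabilities are the counts divided by 284.
Repeatedly combine the two least-probable nodes; the expected code length is the sum of the merged weights.
merge 3/71 + 4/71 → 7/71
merge 11/142 + 7/71 → 25/142
merge 31/284 + 11/71 → 75/284
merge 25/142 + 25/142 → 25/71
merge 51/284 + 29/142 → 109/284
merge 75/284 + 25/71 → 175/284
merge 109/284 + 175/284 → 1
L = 7/71 + 25/142 + 75/284 + 25/71 + 109/284 + 175/284 + 1 = 821/284 ≈ 2.891 bits/symbol.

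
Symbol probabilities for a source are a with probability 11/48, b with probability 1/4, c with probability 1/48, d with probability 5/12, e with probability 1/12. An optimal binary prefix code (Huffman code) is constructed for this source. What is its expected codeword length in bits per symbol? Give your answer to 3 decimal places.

2.021 bits/symbol

Repeatedly combine the two least-probable nodes; the expected code length is the sum of the merged weights.
merge 1/48 + 1/12 → 5/48
merge 5/48 + 11/48 → 1/3
merge 1/4 + 1/3 → 7/12
merge 5/12 + 7/12 → 1
L = 5/48 + 1/3 + 7/12 + 1 = 97/48 ≈ 2.021 bits/symbol.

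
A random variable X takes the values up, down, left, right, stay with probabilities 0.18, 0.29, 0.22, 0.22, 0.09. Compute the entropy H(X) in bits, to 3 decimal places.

2.237 bits

H = −Σ pᵢ log₂ pᵢ.
−0.18·log₂(0.18) = 0.4453
−0.29·log₂(0.29) = 0.5179
−0.22·log₂(0.22) = 0.4806
−0.22·log₂(0.22) = 0.4806
−0.09·log₂(0.09) = 0.3127
Sum ≈ 2.2370 → 2.237 bits.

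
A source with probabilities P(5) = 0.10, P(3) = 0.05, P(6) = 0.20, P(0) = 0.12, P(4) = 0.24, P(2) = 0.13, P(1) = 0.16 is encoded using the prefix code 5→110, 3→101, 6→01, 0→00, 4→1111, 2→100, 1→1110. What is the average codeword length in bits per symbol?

L̄ = Σ pᵢ·ℓᵢ = 0.10·3 + 0.05·3 + 0.20·2 + 0.12·2 + 0.24·4 + 0.13·3 + 0.16·4 = 3.08 bits/symbol.

3.08 bits/symbol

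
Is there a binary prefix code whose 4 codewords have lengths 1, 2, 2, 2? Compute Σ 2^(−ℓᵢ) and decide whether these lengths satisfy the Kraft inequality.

1.25; no

With common denominator 2^2 = 4: Σ 2^(−ℓᵢ) = 2/4 + 1/4 + 1/4 + 1/4 = 5/4 = 1.25.
Kraft's inequality requires Σ ≤ 1; here Σ = 1.25 > 1, so no such prefix code exists.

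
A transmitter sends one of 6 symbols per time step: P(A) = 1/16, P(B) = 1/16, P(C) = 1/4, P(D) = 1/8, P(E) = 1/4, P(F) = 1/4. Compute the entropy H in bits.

2.375 bits

Each probability is a power of 1/2, so log₂(1/p) is an integer.
H = Σ p·log₂(1/p) = 1/16·4 + 1/16·4 + 1/4·2 + 1/8·3 + 1/4·2 + 1/4·2 = 2.375 bits.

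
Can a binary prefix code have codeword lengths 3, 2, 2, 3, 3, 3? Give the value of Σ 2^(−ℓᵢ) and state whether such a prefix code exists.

With common denominator 2^3 = 8: Σ 2^(−ℓᵢ) = 1/8 + 2/8 + 2/8 + 1/8 + 1/8 + 1/8 = 8/8 = 1.
Kraft's inequality requires Σ ≤ 1; here Σ = 1 ≤ 1, so such a prefix code exists.

1; yes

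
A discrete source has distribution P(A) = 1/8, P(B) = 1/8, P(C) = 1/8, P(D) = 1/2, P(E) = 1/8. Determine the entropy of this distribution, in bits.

2 bits

Each probability is a power of 1/2, so log₂(1/p) is an integer.
H = Σ p·log₂(1/p) = 1/8·3 + 1/8·3 + 1/8·3 + 1/2·1 + 1/8·3 = 2 bits.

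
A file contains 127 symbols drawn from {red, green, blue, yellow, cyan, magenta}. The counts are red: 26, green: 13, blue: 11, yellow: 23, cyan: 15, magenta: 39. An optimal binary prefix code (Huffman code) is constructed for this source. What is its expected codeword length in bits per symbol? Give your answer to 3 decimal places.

Probabilities are the counts divided by 127.
Repeatedly combine the two least-probable nodes; the expected code length is the sum of the merged weights.
merge 11/127 + 13/127 → 24/127
merge 15/127 + 23/127 → 38/127
merge 24/127 + 26/127 → 50/127
merge 38/127 + 39/127 → 77/127
merge 50/127 + 77/127 → 1
L = 24/127 + 38/127 + 50/127 + 77/127 + 1 = 316/127 ≈ 2.488 bits/symbol.

2.488 bits/symbol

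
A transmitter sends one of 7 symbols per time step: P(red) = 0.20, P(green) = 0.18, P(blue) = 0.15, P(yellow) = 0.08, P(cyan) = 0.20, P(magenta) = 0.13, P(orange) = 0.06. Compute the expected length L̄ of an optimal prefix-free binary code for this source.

Repeatedly combine the two least-probable nodes; the expected code length is the sum of the merged weights.
merge 3/50 + 2/25 → 7/50
merge 13/100 + 7/50 → 27/100
merge 3/20 + 9/50 → 33/100
merge 1/5 + 1/5 → 2/5
merge 27/100 + 33/100 → 3/5
merge 2/5 + 3/5 → 1
L = 7/50 + 27/100 + 33/100 + 2/5 + 3/5 + 1 = 137/50 = 2.74 bits/symbol.

2.74 bits/symbol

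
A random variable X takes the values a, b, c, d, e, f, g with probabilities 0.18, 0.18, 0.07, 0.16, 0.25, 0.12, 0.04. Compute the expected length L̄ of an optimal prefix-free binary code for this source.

2.68 bits/symbol

Repeatedly combine the two least-probable nodes; the expected code length is the sum of the merged weights.
merge 1/25 + 7/100 → 11/100
merge 11/100 + 3/25 → 23/100
merge 4/25 + 9/50 → 17/50
merge 9/50 + 23/100 → 41/100
merge 1/4 + 17/50 → 59/100
merge 41/100 + 59/100 → 1
L = 11/100 + 23/100 + 17/50 + 41/100 + 59/100 + 1 = 67/25 = 2.68 bits/symbol.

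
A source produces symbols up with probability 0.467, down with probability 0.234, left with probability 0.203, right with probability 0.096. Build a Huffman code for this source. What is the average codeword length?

1.832 bits/symbol

Repeatedly combine the two least-probable nodes; the expected code length is the sum of the merged weights.
merge 12/125 + 203/1000 → 299/1000
merge 117/500 + 299/1000 → 533/1000
merge 467/1000 + 533/1000 → 1
L = 299/1000 + 533/1000 + 1 = 229/125 = 1.832 bits/symbol.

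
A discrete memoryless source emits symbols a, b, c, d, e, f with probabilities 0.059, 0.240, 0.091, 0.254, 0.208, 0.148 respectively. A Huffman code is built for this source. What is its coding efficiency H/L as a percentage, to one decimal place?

Entropy H = −Σ p log₂ p ≈ 2.4310 bits.
Huffman merges: 59/1000+91/1000→3/20; 37/250+3/20→149/500; 26/125+6/25→56/125; 127/500+149/500→69/125; 56/125+69/125→1. L = 306/125 ≈ 2.4480.
Efficiency = H/L = 2.4310/2.4480 = 99.3%.

99.3%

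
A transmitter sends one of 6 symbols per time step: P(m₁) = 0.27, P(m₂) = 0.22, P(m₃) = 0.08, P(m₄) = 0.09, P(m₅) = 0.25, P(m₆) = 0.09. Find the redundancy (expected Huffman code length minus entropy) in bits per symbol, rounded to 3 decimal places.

0.023 bits

Entropy H = −Σ p log₂ p ≈ 2.4074 bits.
Huffman merges: 2/25+9/100→17/100; 9/100+17/100→13/50; 11/50+1/4→47/100; 13/50+27/100→53/100; 47/100+53/100→1. L = 243/100 ≈ 2.4300.
L − H = 2.4300 − 2.4074 = 0.023 bits.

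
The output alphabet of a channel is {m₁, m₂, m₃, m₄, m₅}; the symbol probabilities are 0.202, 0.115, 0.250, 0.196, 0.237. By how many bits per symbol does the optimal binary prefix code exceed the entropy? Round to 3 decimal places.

Entropy H = −Σ p log₂ p ≈ 2.2780 bits.
Huffman merges: 23/200+49/250→311/1000; 101/500+237/1000→439/1000; 1/4+311/1000→561/1000; 439/1000+561/1000→1. L = 2311/1000 ≈ 2.3110.
L − H = 2.3110 − 2.2780 = 0.033 bits.

0.033 bits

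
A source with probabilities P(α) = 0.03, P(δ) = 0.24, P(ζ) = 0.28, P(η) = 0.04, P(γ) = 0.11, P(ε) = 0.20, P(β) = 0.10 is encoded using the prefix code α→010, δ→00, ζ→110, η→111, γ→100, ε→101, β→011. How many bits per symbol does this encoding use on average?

2.76 bits/symbol

L̄ = Σ pᵢ·ℓᵢ = 0.03·3 + 0.24·2 + 0.28·3 + 0.04·3 + 0.11·3 + 0.20·3 + 0.10·3 = 2.76 bits/symbol.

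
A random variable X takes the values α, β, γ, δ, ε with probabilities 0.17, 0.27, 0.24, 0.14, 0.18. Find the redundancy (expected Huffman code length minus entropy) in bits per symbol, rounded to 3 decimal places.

0.029 bits

Entropy H = −Σ p log₂ p ≈ 2.2812 bits.
Huffman merges: 7/50+17/100→31/100; 9/50+6/25→21/50; 27/100+31/100→29/50; 21/50+29/50→1. L = 231/100 ≈ 2.3100.
L − H = 2.3100 − 2.2812 = 0.029 bits.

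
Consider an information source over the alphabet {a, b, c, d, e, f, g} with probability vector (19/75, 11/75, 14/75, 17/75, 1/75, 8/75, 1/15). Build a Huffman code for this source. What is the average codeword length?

Repeatedly combine the two least-probable nodes; the expected code length is the sum of the merged weights.
merge 1/75 + 1/15 → 2/25
merge 2/25 + 8/75 → 14/75
merge 11/75 + 14/75 → 1/3
merge 14/75 + 17/75 → 31/75
merge 19/75 + 1/3 → 44/75
merge 31/75 + 44/75 → 1
L = 2/25 + 14/75 + 1/3 + 31/75 + 44/75 + 1 = 13/5 = 2.6 bits/symbol.

2.6 bits/symbol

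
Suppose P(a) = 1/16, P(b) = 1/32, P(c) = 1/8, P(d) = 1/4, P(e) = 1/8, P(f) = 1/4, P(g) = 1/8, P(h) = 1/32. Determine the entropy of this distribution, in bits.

2.6875 bits

Each probability is a power of 1/2, so log₂(1/p) is an integer.
H = Σ p·log₂(1/p) = 1/16·4 + 1/32·5 + 1/8·3 + 1/4·2 + 1/8·3 + 1/4·2 + 1/8·3 + 1/32·5 = 2.6875 bits.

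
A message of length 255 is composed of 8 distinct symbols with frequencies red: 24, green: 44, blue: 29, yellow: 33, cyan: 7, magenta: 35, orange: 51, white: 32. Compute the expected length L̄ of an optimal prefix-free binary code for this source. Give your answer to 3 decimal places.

Probabilities are the counts divided by 255.
Repeatedly combine the two least-probable nodes; the expected code length is the sum of the merged weights.
merge 7/255 + 8/85 → 31/255
merge 29/255 + 31/255 → 4/17
merge 32/255 + 11/85 → 13/51
merge 7/51 + 44/255 → 79/255
merge 1/5 + 4/17 → 37/85
merge 13/51 + 79/255 → 48/85
merge 37/85 + 48/85 → 1
L = 31/255 + 4/17 + 13/51 + 79/255 + 37/85 + 48/85 + 1 = 149/51 ≈ 2.922 bits/symbol.

2.922 bits/symbol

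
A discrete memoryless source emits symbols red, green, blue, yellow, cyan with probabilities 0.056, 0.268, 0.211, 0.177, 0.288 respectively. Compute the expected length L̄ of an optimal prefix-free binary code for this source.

Repeatedly combine the two least-probable nodes; the expected code length is the sum of the merged weights.
merge 7/125 + 177/1000 → 233/1000
merge 211/1000 + 233/1000 → 111/250
merge 67/250 + 36/125 → 139/250
merge 111/250 + 139/250 → 1
L = 233/1000 + 111/250 + 139/250 + 1 = 2233/1000 = 2.233 bits/symbol.

2.233 bits/symbol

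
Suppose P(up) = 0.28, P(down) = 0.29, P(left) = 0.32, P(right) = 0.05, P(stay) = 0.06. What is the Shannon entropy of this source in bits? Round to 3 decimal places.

H = −Σ pᵢ log₂ pᵢ.
−0.28·log₂(0.28) = 0.5142
−0.29·log₂(0.29) = 0.5179
−0.32·log₂(0.32) = 0.5260
−0.05·log₂(0.05) = 0.2161
−0.06·log₂(0.06) = 0.2435
Sum ≈ 2.0178 → 2.018 bits.

2.018 bits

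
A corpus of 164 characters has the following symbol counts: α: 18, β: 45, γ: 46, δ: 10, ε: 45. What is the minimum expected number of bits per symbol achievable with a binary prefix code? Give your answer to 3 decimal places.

2.171 bits/symbol

Probabilities are the counts divided by 164.
Repeatedly combine the two least-probable nodes; the expected code length is the sum of the merged weights.
merge 5/82 + 9/82 → 7/41
merge 7/41 + 45/164 → 73/164
merge 45/164 + 23/82 → 91/164
merge 73/164 + 91/164 → 1
L = 7/41 + 73/164 + 91/164 + 1 = 89/41 ≈ 2.171 bits/symbol.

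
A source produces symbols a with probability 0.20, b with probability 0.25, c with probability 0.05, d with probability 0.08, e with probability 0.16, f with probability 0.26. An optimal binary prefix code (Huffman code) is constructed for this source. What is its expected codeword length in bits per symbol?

2.42 bits/symbol

Repeatedly combine the two least-probable nodes; the expected code length is the sum of the merged weights.
merge 1/20 + 2/25 → 13/100
merge 13/100 + 4/25 → 29/100
merge 1/5 + 1/4 → 9/20
merge 13/50 + 29/100 → 11/20
merge 9/20 + 11/20 → 1
L = 13/100 + 29/100 + 9/20 + 11/20 + 1 = 121/50 = 2.42 bits/symbol.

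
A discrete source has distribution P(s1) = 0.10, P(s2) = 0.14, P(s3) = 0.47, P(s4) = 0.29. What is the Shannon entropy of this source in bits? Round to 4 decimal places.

H = −Σ pᵢ log₂ pᵢ.
−0.10·log₂(0.10) = 0.3322
−0.14·log₂(0.14) = 0.3971
−0.47·log₂(0.47) = 0.5120
−0.29·log₂(0.29) = 0.5179
Sum ≈ 1.7592 → 1.7592 bits.

1.7592 bits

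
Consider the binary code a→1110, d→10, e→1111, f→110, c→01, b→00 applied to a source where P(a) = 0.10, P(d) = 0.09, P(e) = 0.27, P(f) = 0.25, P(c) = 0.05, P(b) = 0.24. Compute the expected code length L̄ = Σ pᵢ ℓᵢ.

2.99 bits/symbol

L̄ = Σ pᵢ·ℓᵢ = 0.10·4 + 0.09·2 + 0.27·4 + 0.25·3 + 0.05·2 + 0.24·2 = 2.99 bits/symbol.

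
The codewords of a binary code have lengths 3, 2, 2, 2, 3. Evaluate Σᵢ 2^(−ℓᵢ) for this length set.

1

With common denominator 2^3 = 8: Σ 2^(−ℓᵢ) = 1/8 + 2/8 + 2/8 + 2/8 + 1/8 = 8/8 = 1.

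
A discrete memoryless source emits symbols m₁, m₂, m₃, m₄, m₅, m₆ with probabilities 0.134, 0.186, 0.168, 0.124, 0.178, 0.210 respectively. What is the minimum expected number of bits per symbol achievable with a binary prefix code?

2.604 bits/symbol

Repeatedly combine the two least-probable nodes; the expected code length is the sum of the merged weights.
merge 31/250 + 67/500 → 129/500
merge 21/125 + 89/500 → 173/500
merge 93/500 + 21/100 → 99/250
merge 129/500 + 173/500 → 151/250
merge 99/250 + 151/250 → 1
L = 129/500 + 173/500 + 99/250 + 151/250 + 1 = 651/250 = 2.604 bits/symbol.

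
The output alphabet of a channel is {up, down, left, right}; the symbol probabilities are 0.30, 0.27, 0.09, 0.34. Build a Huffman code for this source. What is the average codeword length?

2 bits/symbol

Repeatedly combine the two least-probable nodes; the expected code length is the sum of the merged weights.
merge 9/100 + 27/100 → 9/25
merge 3/10 + 17/50 → 16/25
merge 9/25 + 16/25 → 1
L = 9/25 + 16/25 + 1 = 2 bits/symbol.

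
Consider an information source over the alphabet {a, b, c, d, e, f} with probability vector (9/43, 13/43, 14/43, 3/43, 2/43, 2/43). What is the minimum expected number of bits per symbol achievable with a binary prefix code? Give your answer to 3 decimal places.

Repeatedly combine the two least-probable nodes; the expected code length is the sum of the merged weights.
merge 2/43 + 2/43 → 4/43
merge 3/43 + 4/43 → 7/43
merge 7/43 + 9/43 → 16/43
merge 13/43 + 14/43 → 27/43
merge 16/43 + 27/43 → 1
L = 4/43 + 7/43 + 16/43 + 27/43 + 1 = 97/43 ≈ 2.256 bits/symbol.

2.256 bits/symbol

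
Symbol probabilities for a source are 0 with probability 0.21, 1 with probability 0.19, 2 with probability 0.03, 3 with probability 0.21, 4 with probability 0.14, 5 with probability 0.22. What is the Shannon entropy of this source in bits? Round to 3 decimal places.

H = −Σ pᵢ log₂ pᵢ.
−0.21·log₂(0.21) = 0.4728
−0.19·log₂(0.19) = 0.4552
−0.03·log₂(0.03) = 0.1518
−0.21·log₂(0.21) = 0.4728
−0.14·log₂(0.14) = 0.3971
−0.22·log₂(0.22) = 0.4806
Sum ≈ 2.4303 → 2.430 bits.

2.430 bits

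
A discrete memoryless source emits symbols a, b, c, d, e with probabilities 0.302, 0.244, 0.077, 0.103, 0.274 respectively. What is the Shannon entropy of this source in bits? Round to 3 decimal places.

2.153 bits

H = −Σ pᵢ log₂ pᵢ.
−0.302·log₂(0.302) = 0.5217
−0.244·log₂(0.244) = 0.4966
−0.077·log₂(0.077) = 0.2848
−0.103·log₂(0.103) = 0.3378
−0.274·log₂(0.274) = 0.5118
Sum ≈ 2.1526 → 2.153 bits.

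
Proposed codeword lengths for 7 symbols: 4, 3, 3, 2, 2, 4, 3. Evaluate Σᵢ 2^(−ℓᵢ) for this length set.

1

With common denominator 2^4 = 16: Σ 2^(−ℓᵢ) = 1/16 + 2/16 + 2/16 + 4/16 + 4/16 + 1/16 + 2/16 = 16/16 = 1.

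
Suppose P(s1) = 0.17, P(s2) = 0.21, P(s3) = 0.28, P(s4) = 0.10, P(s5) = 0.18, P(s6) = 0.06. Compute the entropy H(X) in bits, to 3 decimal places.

2.443 bits

H = −Σ pᵢ log₂ pᵢ.
−0.17·log₂(0.17) = 0.4346
−0.21·log₂(0.21) = 0.4728
−0.28·log₂(0.28) = 0.5142
−0.10·log₂(0.10) = 0.3322
−0.18·log₂(0.18) = 0.4453
−0.06·log₂(0.06) = 0.2435
Sum ≈ 2.4427 → 2.443 bits.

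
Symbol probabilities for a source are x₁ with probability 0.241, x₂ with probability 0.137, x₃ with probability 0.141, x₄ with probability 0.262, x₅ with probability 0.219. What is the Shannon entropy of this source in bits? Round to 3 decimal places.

2.272 bits

H = −Σ pᵢ log₂ pᵢ.
−0.241·log₂(0.241) = 0.4947
−0.137·log₂(0.137) = 0.3929
−0.141·log₂(0.141) = 0.3985
−0.262·log₂(0.262) = 0.5063
−0.219·log₂(0.219) = 0.4798
Sum ≈ 2.2722 → 2.272 bits.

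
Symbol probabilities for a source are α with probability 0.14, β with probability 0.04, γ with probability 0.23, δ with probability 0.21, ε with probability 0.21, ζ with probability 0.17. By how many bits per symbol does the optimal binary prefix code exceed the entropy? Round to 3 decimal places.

0.079 bits

Entropy H = −Σ p log₂ p ≈ 2.4508 bits.
Huffman merges: 1/25+7/50→9/50; 17/100+9/50→7/20; 21/100+21/100→21/50; 23/100+7/20→29/50; 21/50+29/50→1. L = 253/100 ≈ 2.5300.
L − H = 2.5300 − 2.4508 = 0.079 bits.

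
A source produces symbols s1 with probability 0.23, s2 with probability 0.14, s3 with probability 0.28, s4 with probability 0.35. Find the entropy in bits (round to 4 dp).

H = −Σ pᵢ log₂ pᵢ.
−0.23·log₂(0.23) = 0.4877
−0.14·log₂(0.14) = 0.3971
−0.28·log₂(0.28) = 0.5142
−0.35·log₂(0.35) = 0.5301
Sum ≈ 1.9291 → 1.9291 bits.

1.9291 bits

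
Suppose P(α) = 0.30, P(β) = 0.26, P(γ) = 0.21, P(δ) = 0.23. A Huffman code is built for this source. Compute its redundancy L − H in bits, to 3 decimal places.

Entropy H = −Σ p log₂ p ≈ 1.9869 bits.
Huffman merges: 21/100+23/100→11/25; 13/50+3/10→14/25; 11/25+14/25→1. L = 2 ≈ 2.0000.
L − H = 2.0000 − 1.9869 = 0.013 bits.

0.013 bits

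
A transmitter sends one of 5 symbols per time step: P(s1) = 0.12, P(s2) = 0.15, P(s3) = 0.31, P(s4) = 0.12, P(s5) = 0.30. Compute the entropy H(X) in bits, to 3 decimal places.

2.190 bits

H = −Σ pᵢ log₂ pᵢ.
−0.12·log₂(0.12) = 0.3671
−0.15·log₂(0.15) = 0.4105
−0.31·log₂(0.31) = 0.5238
−0.12·log₂(0.12) = 0.3671
−0.30·log₂(0.30) = 0.5211
Sum ≈ 2.1896 → 2.190 bits.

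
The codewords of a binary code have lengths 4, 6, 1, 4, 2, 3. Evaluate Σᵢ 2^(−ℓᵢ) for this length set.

1.015625

With common denominator 2^6 = 64: Σ 2^(−ℓᵢ) = 4/64 + 1/64 + 32/64 + 4/64 + 16/64 + 8/64 = 65/64 = 1.015625.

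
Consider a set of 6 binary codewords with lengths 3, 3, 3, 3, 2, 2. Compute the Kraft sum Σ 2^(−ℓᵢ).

1

With common denominator 2^3 = 8: Σ 2^(−ℓᵢ) = 1/8 + 1/8 + 1/8 + 1/8 + 2/8 + 2/8 = 8/8 = 1.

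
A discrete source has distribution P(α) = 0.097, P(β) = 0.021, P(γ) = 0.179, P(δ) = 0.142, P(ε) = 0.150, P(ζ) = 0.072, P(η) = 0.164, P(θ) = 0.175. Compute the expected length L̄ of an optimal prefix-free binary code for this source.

2.914 bits/symbol

Repeatedly combine the two least-probable nodes; the expected code length is the sum of the merged weights.
merge 21/1000 + 9/125 → 93/1000
merge 93/1000 + 97/1000 → 19/100
merge 71/500 + 3/20 → 73/250
merge 41/250 + 7/40 → 339/1000
merge 179/1000 + 19/100 → 369/1000
merge 73/250 + 339/1000 → 631/1000
merge 369/1000 + 631/1000 → 1
L = 93/1000 + 19/100 + 73/250 + 339/1000 + 369/1000 + 631/1000 + 1 = 1457/500 = 2.914 bits/symbol.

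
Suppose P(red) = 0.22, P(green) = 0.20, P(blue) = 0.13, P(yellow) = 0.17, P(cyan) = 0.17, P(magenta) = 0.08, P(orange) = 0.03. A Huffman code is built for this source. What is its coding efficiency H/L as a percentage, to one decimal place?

Entropy H = −Σ p log₂ p ≈ 2.6401 bits.
Huffman merges: 3/100+2/25→11/100; 11/100+13/100→6/25; 17/100+17/100→17/50; 1/5+11/50→21/50; 6/25+17/50→29/50; 21/50+29/50→1. L = 269/100 ≈ 2.6900.
Efficiency = H/L = 2.6401/2.6900 = 98.1%.

98.1%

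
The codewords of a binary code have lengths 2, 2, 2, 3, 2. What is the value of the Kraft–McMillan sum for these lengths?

1.125

With common denominator 2^3 = 8: Σ 2^(−ℓᵢ) = 2/8 + 2/8 + 2/8 + 1/8 + 2/8 = 9/8 = 1.125.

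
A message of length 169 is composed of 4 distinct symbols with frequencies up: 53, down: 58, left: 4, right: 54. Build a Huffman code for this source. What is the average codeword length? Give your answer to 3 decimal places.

1.994 bits/symbol

Probabilities are the counts divided by 169.
Repeatedly combine the two least-probable nodes; the expected code length is the sum of the merged weights.
merge 4/169 + 53/169 → 57/169
merge 54/169 + 57/169 → 111/169
merge 58/169 + 111/169 → 1
L = 57/169 + 111/169 + 1 = 337/169 ≈ 1.994 bits/symbol.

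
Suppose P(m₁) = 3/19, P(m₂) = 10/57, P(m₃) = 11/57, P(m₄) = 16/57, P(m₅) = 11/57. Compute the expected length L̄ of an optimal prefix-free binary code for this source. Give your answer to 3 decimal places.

2.333 bits/symbol

Repeatedly combine the two least-probable nodes; the expected code length is the sum of the merged weights.
merge 3/19 + 10/57 → 1/3
merge 11/57 + 11/57 → 22/57
merge 16/57 + 1/3 → 35/57
merge 22/57 + 35/57 → 1
L = 1/3 + 22/57 + 35/57 + 1 = 7/3 ≈ 2.333 bits/symbol.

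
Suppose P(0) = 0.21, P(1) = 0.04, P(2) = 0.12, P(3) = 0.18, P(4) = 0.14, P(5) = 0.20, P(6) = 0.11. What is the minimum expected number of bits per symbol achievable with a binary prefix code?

2.74 bits/symbol

Repeatedly combine the two least-probable nodes; the expected code length is the sum of the merged weights.
merge 1/25 + 11/100 → 3/20
merge 3/25 + 7/50 → 13/50
merge 3/20 + 9/50 → 33/100
merge 1/5 + 21/100 → 41/100
merge 13/50 + 33/100 → 59/100
merge 41/100 + 59/100 → 1
L = 3/20 + 13/50 + 33/100 + 41/100 + 59/100 + 1 = 137/50 = 2.74 bits/symbol.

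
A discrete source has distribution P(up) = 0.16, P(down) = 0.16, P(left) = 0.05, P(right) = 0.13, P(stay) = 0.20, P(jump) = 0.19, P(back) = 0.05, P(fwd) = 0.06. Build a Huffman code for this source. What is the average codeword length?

Repeatedly combine the two least-probable nodes; the expected code length is the sum of the merged weights.
merge 1/20 + 1/20 → 1/10
merge 3/50 + 1/10 → 4/25
merge 13/100 + 4/25 → 29/100
merge 4/25 + 4/25 → 8/25
merge 19/100 + 1/5 → 39/100
merge 29/100 + 8/25 → 61/100
merge 39/100 + 61/100 → 1
L = 1/10 + 4/25 + 29/100 + 8/25 + 39/100 + 61/100 + 1 = 287/100 = 2.87 bits/symbol.

2.87 bits/symbol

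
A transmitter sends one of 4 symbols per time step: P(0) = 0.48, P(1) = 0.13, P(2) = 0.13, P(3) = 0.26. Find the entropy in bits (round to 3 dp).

1.779 bits

H = −Σ pᵢ log₂ pᵢ.
−0.48·log₂(0.48) = 0.5083
−0.13·log₂(0.13) = 0.3826
−0.13·log₂(0.13) = 0.3826
−0.26·log₂(0.26) = 0.5053
Sum ≈ 1.7788 → 1.779 bits.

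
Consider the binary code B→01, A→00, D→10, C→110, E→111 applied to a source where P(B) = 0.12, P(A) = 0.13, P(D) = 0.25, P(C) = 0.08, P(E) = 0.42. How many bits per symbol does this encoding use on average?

2.5 bits/symbol

L̄ = Σ pᵢ·ℓᵢ = 0.12·2 + 0.13·2 + 0.25·2 + 0.08·3 + 0.42·3 = 2.5 bits/symbol.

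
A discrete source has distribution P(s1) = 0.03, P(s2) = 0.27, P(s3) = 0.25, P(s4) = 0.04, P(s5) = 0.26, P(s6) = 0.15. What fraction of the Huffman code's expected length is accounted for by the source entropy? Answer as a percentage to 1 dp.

98.8%

Entropy H = −Σ p log₂ p ≈ 2.2634 bits.
Huffman merges: 3/100+1/25→7/100; 7/100+3/20→11/50; 11/50+1/4→47/100; 13/50+27/100→53/100; 47/100+53/100→1. L = 229/100 ≈ 2.2900.
Efficiency = H/L = 2.2634/2.2900 = 98.8%.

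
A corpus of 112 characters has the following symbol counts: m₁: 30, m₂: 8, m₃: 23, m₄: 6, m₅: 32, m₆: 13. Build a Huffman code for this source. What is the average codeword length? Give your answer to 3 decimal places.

2.366 bits/symbol

Probabilities are the counts divided by 112.
Repeatedly combine the two least-probable nodes; the expected code length is the sum of the merged weights.
merge 3/56 + 1/14 → 1/8
merge 13/112 + 1/8 → 27/112
merge 23/112 + 27/112 → 25/56
merge 15/56 + 2/7 → 31/56
merge 25/56 + 31/56 → 1
L = 1/8 + 27/112 + 25/56 + 31/56 + 1 = 265/112 ≈ 2.366 bits/symbol.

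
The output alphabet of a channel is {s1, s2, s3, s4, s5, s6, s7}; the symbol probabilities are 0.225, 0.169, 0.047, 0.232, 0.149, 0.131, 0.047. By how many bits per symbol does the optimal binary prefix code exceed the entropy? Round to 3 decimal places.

Entropy H = −Σ p log₂ p ≈ 2.6147 bits.
Huffman merges: 47/1000+47/1000→47/500; 47/500+131/1000→9/40; 149/1000+169/1000→159/500; 9/40+9/40→9/20; 29/125+159/500→11/20; 9/20+11/20→1. L = 2637/1000 ≈ 2.6370.
L − H = 2.6370 − 2.6147 = 0.022 bits.

0.022 bits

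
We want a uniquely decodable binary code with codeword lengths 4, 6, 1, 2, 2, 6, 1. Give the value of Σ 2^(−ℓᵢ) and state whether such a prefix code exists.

With common denominator 2^6 = 64: Σ 2^(−ℓᵢ) = 4/64 + 1/64 + 32/64 + 16/64 + 16/64 + 1/64 + 32/64 = 102/64 = 1.59375.
Kraft's inequality requires Σ ≤ 1; here Σ = 1.59375 > 1, so no such prefix code exists.

1.59375; no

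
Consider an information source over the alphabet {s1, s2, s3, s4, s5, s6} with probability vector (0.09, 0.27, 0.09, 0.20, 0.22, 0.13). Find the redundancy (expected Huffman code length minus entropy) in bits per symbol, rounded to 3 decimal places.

0.027 bits

Entropy H = −Σ p log₂ p ≈ 2.4629 bits.
Huffman merges: 9/100+9/100→9/50; 13/100+9/50→31/100; 1/5+11/50→21/50; 27/100+31/100→29/50; 21/50+29/50→1. L = 249/100 ≈ 2.4900.
L − H = 2.4900 − 2.4629 = 0.027 bits.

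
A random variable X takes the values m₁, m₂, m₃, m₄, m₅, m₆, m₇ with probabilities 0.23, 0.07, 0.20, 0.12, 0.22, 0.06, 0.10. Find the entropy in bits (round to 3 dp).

H = −Σ pᵢ log₂ pᵢ.
−0.23·log₂(0.23) = 0.4877
−0.07·log₂(0.07) = 0.2686
−0.20·log₂(0.20) = 0.4644
−0.12·log₂(0.12) = 0.3671
−0.22·log₂(0.22) = 0.4806
−0.06·log₂(0.06) = 0.2435
−0.10·log₂(0.10) = 0.3322
Sum ≈ 2.6440 → 2.644 bits.

2.644 bits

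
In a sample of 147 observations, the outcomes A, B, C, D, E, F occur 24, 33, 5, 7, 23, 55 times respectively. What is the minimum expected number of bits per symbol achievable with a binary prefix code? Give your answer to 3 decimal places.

Probabilities are the counts divided by 147.
Repeatedly combine the two least-probable nodes; the expected code length is the sum of the merged weights.
merge 5/147 + 1/21 → 4/49
merge 4/49 + 23/147 → 5/21
merge 8/49 + 11/49 → 19/49
merge 5/21 + 55/147 → 30/49
merge 19/49 + 30/49 → 1
L = 4/49 + 5/21 + 19/49 + 30/49 + 1 = 341/147 ≈ 2.320 bits/symbol.

2.320 bits/symbol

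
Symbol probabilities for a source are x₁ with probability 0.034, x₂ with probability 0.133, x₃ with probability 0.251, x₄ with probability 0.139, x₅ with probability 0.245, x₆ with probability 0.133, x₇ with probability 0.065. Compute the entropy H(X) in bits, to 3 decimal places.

H = −Σ pᵢ log₂ pᵢ.
−0.034·log₂(0.034) = 0.1659
−0.133·log₂(0.133) = 0.3871
−0.251·log₂(0.251) = 0.5006
−0.139·log₂(0.139) = 0.3957
−0.245·log₂(0.245) = 0.4971
−0.133·log₂(0.133) = 0.3871
−0.065·log₂(0.065) = 0.2563
Sum ≈ 2.5898 → 2.590 bits.

2.590 bits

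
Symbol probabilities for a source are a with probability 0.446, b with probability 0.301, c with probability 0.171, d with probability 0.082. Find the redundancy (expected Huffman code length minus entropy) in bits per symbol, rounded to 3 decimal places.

Entropy H = −Σ p log₂ p ≈ 1.7725 bits.
Huffman merges: 41/500+171/1000→253/1000; 253/1000+301/1000→277/500; 223/500+277/500→1. L = 1807/1000 ≈ 1.8070.
L − H = 1.8070 − 1.7725 = 0.035 bits.

0.035 bits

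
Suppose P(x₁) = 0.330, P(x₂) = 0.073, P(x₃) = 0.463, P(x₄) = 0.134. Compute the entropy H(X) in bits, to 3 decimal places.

1.706 bits

H = −Σ pᵢ log₂ pᵢ.
−0.330·log₂(0.330) = 0.5278
−0.073·log₂(0.073) = 0.2756
−0.463·log₂(0.463) = 0.5144
−0.134·log₂(0.134) = 0.3886
Sum ≈ 1.7064 → 1.706 bits.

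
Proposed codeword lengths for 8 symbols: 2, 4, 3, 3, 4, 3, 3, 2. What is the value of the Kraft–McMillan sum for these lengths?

1.125

With common denominator 2^4 = 16: Σ 2^(−ℓᵢ) = 4/16 + 1/16 + 2/16 + 2/16 + 1/16 + 2/16 + 2/16 + 4/16 = 18/16 = 1.125.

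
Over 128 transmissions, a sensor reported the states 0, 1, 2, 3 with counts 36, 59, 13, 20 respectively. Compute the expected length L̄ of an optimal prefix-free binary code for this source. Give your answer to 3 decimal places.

Probabilities are the counts divided by 128.
Repeatedly combine the two least-probable nodes; the expected code length is the sum of the merged weights.
merge 13/128 + 5/32 → 33/128
merge 33/128 + 9/32 → 69/128
merge 59/128 + 69/128 → 1
L = 33/128 + 69/128 + 1 = 115/64 ≈ 1.797 bits/symbol.

1.797 bits/symbol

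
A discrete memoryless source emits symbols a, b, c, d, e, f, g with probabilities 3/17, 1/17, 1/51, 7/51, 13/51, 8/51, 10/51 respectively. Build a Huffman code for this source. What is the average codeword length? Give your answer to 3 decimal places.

Repeatedly combine the two least-probable nodes; the expected code length is the sum of the merged weights.
merge 1/51 + 1/17 → 4/51
merge 4/51 + 7/51 → 11/51
merge 8/51 + 3/17 → 1/3
merge 10/51 + 11/51 → 7/17
merge 13/51 + 1/3 → 10/17
merge 7/17 + 10/17 → 1
L = 4/51 + 11/51 + 1/3 + 7/17 + 10/17 + 1 = 134/51 ≈ 2.627 bits/symbol.

2.627 bits/symbol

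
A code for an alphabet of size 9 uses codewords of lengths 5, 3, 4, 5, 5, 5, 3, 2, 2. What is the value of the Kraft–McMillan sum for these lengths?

0.9375

With common denominator 2^5 = 32: Σ 2^(−ℓᵢ) = 1/32 + 4/32 + 2/32 + 1/32 + 1/32 + 1/32 + 4/32 + 8/32 + 8/32 = 30/32 = 0.9375.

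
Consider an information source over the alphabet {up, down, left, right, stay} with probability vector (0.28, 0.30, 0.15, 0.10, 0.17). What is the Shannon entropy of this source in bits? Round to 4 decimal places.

2.2126 bits

H = −Σ pᵢ log₂ pᵢ.
−0.28·log₂(0.28) = 0.5142
−0.30·log₂(0.30) = 0.5211
−0.15·log₂(0.15) = 0.4105
−0.10·log₂(0.10) = 0.3322
−0.17·log₂(0.17) = 0.4346
Sum ≈ 2.2126 → 2.2126 bits.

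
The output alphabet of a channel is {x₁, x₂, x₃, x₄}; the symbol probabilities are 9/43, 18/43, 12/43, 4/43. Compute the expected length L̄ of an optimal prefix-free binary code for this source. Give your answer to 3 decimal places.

1.884 bits/symbol

Repeatedly combine the two least-probable nodes; the expected code length is the sum of the merged weights.
merge 4/43 + 9/43 → 13/43
merge 12/43 + 13/43 → 25/43
merge 18/43 + 25/43 → 1
L = 13/43 + 25/43 + 1 = 81/43 ≈ 1.884 bits/symbol.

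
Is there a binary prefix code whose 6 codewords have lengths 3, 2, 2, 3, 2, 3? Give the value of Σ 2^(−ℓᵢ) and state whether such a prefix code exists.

With common denominator 2^3 = 8: Σ 2^(−ℓᵢ) = 1/8 + 2/8 + 2/8 + 1/8 + 2/8 + 1/8 = 9/8 = 1.125.
Kraft's inequality requires Σ ≤ 1; here Σ = 1.125 > 1, so no such prefix code exists.

1.125; no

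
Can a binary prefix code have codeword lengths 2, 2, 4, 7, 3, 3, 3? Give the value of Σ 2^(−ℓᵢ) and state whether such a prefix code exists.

With common denominator 2^7 = 128: Σ 2^(−ℓᵢ) = 32/128 + 32/128 + 8/128 + 1/128 + 16/128 + 16/128 + 16/128 = 121/128 = 0.9453125.
Kraft's inequality requires Σ ≤ 1; here Σ = 0.9453125 ≤ 1, so such a prefix code exists.

0.9453125; yes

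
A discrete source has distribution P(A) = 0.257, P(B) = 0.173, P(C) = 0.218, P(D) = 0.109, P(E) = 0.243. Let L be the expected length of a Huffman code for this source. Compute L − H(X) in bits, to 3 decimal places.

0.017 bits

Entropy H = −Σ p log₂ p ≈ 2.2652 bits.
Huffman merges: 109/1000+173/1000→141/500; 109/500+243/1000→461/1000; 257/1000+141/500→539/1000; 461/1000+539/1000→1. L = 1141/500 ≈ 2.2820.
L − H = 2.2820 − 2.2652 = 0.017 bits.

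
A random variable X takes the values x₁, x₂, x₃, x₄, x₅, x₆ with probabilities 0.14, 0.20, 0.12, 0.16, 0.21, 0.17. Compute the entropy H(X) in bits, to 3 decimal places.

H = −Σ pᵢ log₂ pᵢ.
−0.14·log₂(0.14) = 0.3971
−0.20·log₂(0.20) = 0.4644
−0.12·log₂(0.12) = 0.3671
−0.16·log₂(0.16) = 0.4230
−0.21·log₂(0.21) = 0.4728
−0.17·log₂(0.17) = 0.4346
Sum ≈ 2.5590 → 2.559 bits.

2.559 bits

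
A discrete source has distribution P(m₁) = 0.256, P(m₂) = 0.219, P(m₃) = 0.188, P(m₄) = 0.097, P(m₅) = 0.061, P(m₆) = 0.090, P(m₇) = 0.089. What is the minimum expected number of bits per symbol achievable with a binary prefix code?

2.674 bits/symbol

Repeatedly combine the two least-probable nodes; the expected code length is the sum of the merged weights.
merge 61/1000 + 89/1000 → 3/20
merge 9/100 + 97/1000 → 187/1000
merge 3/20 + 187/1000 → 337/1000
merge 47/250 + 219/1000 → 407/1000
merge 32/125 + 337/1000 → 593/1000
merge 407/1000 + 593/1000 → 1
L = 3/20 + 187/1000 + 337/1000 + 407/1000 + 593/1000 + 1 = 1337/500 = 2.674 bits/symbol.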